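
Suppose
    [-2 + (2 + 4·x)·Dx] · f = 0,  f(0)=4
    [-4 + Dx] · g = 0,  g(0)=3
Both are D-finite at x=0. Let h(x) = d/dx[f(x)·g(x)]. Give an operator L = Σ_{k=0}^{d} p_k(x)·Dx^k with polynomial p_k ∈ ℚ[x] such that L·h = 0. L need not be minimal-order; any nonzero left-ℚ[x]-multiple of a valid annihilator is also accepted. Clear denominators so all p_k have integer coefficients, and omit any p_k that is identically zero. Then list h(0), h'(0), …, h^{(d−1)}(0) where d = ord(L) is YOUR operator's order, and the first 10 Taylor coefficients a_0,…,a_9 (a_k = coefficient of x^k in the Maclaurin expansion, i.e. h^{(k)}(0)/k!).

f: a_k = 4, 4, -2, 2, -5/2, 7/2, -21/4, 33/4, -429/32, 715/32, …
g: a_k = 3, 12, 24, 32, 32, 128/5, 256/15, 1024/105, 512/105, 2048/945, …
Product ⇒ symmetric product L₀, ord ≤ 1.
h=h₀': d/dx-closure on L₀ ⇒ L.
L = (23 + 80·x + 64·x^2) + (-5 - 18·x - 16·x^2)·Dx  (order 1).
h: a_k = 60, 276, 618, 898, 1949/2, 1643/2, 36047/60, 135617/420, 815221/3360, -833449/30240, …
ICs: h(0) = 60.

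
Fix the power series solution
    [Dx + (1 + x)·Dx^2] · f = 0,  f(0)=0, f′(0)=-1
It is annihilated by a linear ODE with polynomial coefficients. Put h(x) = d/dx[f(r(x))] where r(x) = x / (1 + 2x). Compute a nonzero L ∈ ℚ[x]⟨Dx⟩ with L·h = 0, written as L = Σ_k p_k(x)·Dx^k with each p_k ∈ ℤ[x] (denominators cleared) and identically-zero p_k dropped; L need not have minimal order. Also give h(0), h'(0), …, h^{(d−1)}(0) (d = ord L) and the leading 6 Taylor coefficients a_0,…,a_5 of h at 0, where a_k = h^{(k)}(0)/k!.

f: a_k = 0, -1, 1/2, -1/3, 1/4, -1/5, …
Change of var in L_f (x↦r) gives L₀.
h=h₀': d/dx-closure on L₀ ⇒ L.
L = (5 + 12·x) + (1 + 5·x + 6·x^2)·Dx  (order 1).
h: a_k = -1, 5, -19, 65, -211, 665, …
ICs: h(0) = -1.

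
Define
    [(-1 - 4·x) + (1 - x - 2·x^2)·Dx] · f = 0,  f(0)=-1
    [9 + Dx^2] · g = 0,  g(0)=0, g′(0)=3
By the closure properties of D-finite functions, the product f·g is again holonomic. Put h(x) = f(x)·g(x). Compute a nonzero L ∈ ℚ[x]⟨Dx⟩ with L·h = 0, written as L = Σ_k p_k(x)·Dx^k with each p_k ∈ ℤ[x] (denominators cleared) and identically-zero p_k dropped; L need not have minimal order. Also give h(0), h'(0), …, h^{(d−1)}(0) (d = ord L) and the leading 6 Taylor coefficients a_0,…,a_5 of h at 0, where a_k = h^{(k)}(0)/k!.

L = (-5 + 9·x + 18·x^2) + (2 + 8·x)·Dx + (-1 + x + 2·x^2)·Dx^2  (order 2).
h: a_k = 0, -3, -3, -9/2, -21/2, -861/40, …
ICs: h(0) = 0, h′(0) = -3.

f: a_k = -1, -1, -3, -5, -11, -21, …
g: a_k = 0, 3, 0, -9/2, 0, 81/40, …
L₀ := L_f ⊗_s L_g (sym. prod.), ord ≤ 2.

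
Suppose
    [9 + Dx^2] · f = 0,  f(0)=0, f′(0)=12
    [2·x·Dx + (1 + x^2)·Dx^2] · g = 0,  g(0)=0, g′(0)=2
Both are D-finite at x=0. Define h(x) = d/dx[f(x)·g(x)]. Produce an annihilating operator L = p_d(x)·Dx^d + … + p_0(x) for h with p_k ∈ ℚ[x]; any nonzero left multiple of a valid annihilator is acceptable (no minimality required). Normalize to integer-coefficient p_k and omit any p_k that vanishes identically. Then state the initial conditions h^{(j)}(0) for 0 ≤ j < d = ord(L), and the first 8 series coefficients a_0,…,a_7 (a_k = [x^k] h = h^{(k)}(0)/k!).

L = (20358 + 86886·x^2 + 157437·x^4 + 155520·x^6 + 96228·x^8 + 36450·x^10 + 6561·x^12) + (6372·x + 25596·x^3 + 39960·x^5 + 32400·x^7 + 14580·x^9 + 2916·x^11)·Dx + (3432 + 15828·x^2 + 31110·x^4 + 33588·x^6 + 22032·x^8 + 8424·x^10 + 1458·x^12)·Dx^2 + (708·x + 2844·x^3 + 4440·x^5 + 3600·x^7 + 1620·x^9 + 324·x^11)·Dx^3 + (130 + 686·x^2 + 1513·x^4 + 1812·x^6 + 1260·x^8 + 486·x^10 + 81·x^12)·Dx^4  (order 4).
h: a_k = 0, 48, 0, -176, 0, 198, 0, -156, …
ICs: h(0) = 0, h′(0) = 48, h′′(0) = 0, h′′′(0) = -1056.

f: a_k = 0, 12, 0, -18, 0, 81/10, 0, -243/140, …
g: a_k = 0, 2, 0, -2/3, 0, 2/5, 0, -2/7, …
Product ⇒ symmetric product L₀, ord ≤ 4.
h₀' ⇒ L via d/dx closure of L₀.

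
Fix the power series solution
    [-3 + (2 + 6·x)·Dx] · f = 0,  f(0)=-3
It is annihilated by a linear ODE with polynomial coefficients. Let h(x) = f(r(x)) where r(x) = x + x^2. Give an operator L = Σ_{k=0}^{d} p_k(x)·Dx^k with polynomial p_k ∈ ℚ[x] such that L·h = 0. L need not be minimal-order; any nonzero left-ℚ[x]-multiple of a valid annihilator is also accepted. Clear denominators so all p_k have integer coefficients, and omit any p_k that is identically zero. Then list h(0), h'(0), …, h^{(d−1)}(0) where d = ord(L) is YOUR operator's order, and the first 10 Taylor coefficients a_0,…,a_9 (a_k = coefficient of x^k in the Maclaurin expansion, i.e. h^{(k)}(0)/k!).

f: a_k = -3, -9/2, 27/8, -81/16, 1215/128, -5103/256, 45927/1024, -216513/2048, 8444007/32768, -42220035/65536, …
Change of var in L_f (x↦r) gives L₀.
L = (-3 - 6·x) + (2 + 6·x + 6·x^2)·Dx  (order 1).
h: a_k = -3, -9/2, -9/8, 27/16, -297/128, 729/256, -2997/1024, 4131/2048, 18711/32768, -357939/65536, …
ICs: h(0) = -3.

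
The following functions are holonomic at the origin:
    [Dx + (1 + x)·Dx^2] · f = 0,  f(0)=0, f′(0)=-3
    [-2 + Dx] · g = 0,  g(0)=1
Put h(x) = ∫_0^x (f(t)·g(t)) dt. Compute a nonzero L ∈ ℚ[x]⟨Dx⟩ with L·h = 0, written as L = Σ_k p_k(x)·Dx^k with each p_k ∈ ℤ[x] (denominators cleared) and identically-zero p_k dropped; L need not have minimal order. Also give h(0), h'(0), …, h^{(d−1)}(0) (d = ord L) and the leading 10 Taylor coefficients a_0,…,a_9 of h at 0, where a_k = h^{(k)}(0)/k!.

f: a_k = 0, -3, 3/2, -1, 3/4, -3/5, 1/2, -3/7, 3/8, -1/3, …
g: a_k = 1, 2, 2, 4/3, 2/3, 4/15, 4/45, 8/315, 2/315, 4/2835, …
f·g: L₀ = L_f ⊗_s L_g, ord ≤ 2·1.
h=∫₀ˣh₀: take L = L₀·Dx.
L = (2 + 4·x)·Dx + (-3 - 4·x)·Dx^2 + (1 + x)·Dx^3  (order 3).
h: a_k = 0, 0, -3/2, -3/2, -1, -9/20, -11/60, -1/21, -17/840, 1/1080, …
ICs: h(0) = 0, h′(0) = 0, h′′(0) = -3.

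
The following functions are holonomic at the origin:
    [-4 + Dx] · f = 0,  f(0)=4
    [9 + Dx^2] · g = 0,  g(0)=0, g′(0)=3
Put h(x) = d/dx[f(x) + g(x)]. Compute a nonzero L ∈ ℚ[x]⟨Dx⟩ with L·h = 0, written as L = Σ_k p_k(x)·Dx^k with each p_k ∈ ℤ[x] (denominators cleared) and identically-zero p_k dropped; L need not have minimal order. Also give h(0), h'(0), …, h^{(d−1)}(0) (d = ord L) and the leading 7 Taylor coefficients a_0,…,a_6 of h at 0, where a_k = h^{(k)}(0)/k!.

L = 36 - 9·Dx + 4·Dx^2 - Dx^3  (order 3).
h: a_k = 19, 64, 229/2, 512/3, 4339/24, 2048/15, 63349/720, …
ICs: h(0) = 19, h′(0) = 64, h′′(0) = 229.

f: a_k = 4, 16, 32, 128/3, 128/3, 512/15, 1024/45, …
g: a_k = 0, 3, 0, -9/2, 0, 81/40, 0, …
f+g: L₀ = lclm(L_f,L_g), ord ≤ 1+2.
h₀' ⇒ L via d/dx closure of L₀.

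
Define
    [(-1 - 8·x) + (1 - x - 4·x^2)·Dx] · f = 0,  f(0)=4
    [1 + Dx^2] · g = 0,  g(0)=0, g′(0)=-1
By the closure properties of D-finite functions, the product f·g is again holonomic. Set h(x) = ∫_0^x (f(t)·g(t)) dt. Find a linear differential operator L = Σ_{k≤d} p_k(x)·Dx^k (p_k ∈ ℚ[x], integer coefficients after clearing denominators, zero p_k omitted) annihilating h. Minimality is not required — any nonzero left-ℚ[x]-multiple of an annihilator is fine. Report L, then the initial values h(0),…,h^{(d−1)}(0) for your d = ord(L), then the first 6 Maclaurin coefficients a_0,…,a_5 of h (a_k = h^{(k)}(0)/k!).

f: a_k = 4, 4, 20, 36, 116, 260, …
g: a_k = 0, -1, 0, 1/6, 0, -1/120, …
f·g: L₀ = L_f ⊗_s L_g, ord ≤ 1·2.
∫: right-multiply L₀ by Dx.
L = (7 + x + 4·x^2)·Dx + (2 + 16·x)·Dx^2 + (-1 + x + 4·x^2)·Dx^3  (order 3).
h: a_k = 0, 0, -2, -4/3, -29/6, -106/15, …
ICs: h(0) = 0, h′(0) = 0, h′′(0) = -4.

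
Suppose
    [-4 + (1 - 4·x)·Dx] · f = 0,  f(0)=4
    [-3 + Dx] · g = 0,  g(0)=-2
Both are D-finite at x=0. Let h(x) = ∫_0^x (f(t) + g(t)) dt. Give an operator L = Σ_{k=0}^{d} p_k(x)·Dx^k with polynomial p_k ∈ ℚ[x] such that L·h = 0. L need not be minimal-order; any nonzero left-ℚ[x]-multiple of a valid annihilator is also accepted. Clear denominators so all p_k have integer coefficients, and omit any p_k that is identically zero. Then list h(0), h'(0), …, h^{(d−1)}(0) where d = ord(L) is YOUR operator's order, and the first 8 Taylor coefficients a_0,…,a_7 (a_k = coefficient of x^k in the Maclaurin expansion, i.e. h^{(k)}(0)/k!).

L = (-60 - 144·x)·Dx + (23 + 72·x - 144·x^2)·Dx^2 + (-1 - 8·x + 48·x^2)·Dx^3  (order 3).
h: a_k = 0, 2, 5, 55/3, 247/4, 4069/20, 81839/120, 655279/280, …
ICs: h(0) = 0, h′(0) = 2, h′′(0) = 10.

f: a_k = 4, 16, 64, 256, 1024, 4096, 16384, 65536, …
g: a_k = -2, -6, -9, -9, -27/4, -81/20, -81/40, -243/280, …
f+g: L₀ = lclm(L_f,L_g), ord ≤ 1+1.
h=∫h₀ ⇒ L = L₀·Dx.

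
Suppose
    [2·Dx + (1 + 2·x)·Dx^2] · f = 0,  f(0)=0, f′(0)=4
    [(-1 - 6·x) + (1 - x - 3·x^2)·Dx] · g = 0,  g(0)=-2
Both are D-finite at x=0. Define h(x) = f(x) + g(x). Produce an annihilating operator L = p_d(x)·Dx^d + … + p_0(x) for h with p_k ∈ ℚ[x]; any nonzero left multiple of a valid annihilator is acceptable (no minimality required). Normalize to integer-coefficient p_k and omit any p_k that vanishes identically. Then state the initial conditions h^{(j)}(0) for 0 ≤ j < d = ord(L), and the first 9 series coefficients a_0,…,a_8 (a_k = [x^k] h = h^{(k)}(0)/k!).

f: a_k = 0, 4, -4, 16/3, -8, 64/5, -64/3, 256/7, -64, …
g: a_k = -2, -2, -8, -14, -38, -80, -194, -434, -1016, …
h₀=f+g: left-lcm gives L₀, ord ≤ 3.
L = (-74 - 412·x - 948·x^2 - 864·x^3 - 648·x^4)·Dx + (-17 - 212·x - 890·x^2 - 1644·x^3 - 1764·x^4 - 1080·x^5)·Dx^2 + (5 + 27·x + 33·x^2 - 68·x^3 - 276·x^4 - 396·x^5 - 216·x^6)·Dx^3  (order 3).
h: a_k = -2, 2, -12, -26/3, -46, -336/5, -646/3, -2782/7, -1080, …
ICs: h(0) = -2, h′(0) = 2, h′′(0) = -24.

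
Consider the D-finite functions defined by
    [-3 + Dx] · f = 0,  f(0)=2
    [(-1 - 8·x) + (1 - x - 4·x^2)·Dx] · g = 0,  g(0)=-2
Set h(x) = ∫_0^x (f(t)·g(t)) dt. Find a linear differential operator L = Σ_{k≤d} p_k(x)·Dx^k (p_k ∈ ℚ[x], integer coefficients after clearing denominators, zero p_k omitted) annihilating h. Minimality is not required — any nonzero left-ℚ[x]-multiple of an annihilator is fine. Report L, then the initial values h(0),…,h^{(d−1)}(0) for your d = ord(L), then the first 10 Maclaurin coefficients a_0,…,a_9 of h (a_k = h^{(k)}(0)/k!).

f: a_k = 2, 6, 9, 9, 27/4, 81/20, 81/40, 243/280, 729/2240, 243/2240, …
g: a_k = -2, -2, -10, -18, -58, -130, -362, -882, -2330, -5858, …
f·g: L₀ = L_f ⊗_s L_g, ord ≤ 1·1.
Integrate: L := L₀·Dx.
L = (4 + 5·x - 12·x^2)·Dx + (-1 + x + 4·x^2)·Dx^2  (order 2).
h: a_k = 0, -4, -8, -50/3, -33, -691/10, -2204/15, -6479/20, -81141/112, -16651081/10080, …
ICs: h(0) = 0, h′(0) = -4.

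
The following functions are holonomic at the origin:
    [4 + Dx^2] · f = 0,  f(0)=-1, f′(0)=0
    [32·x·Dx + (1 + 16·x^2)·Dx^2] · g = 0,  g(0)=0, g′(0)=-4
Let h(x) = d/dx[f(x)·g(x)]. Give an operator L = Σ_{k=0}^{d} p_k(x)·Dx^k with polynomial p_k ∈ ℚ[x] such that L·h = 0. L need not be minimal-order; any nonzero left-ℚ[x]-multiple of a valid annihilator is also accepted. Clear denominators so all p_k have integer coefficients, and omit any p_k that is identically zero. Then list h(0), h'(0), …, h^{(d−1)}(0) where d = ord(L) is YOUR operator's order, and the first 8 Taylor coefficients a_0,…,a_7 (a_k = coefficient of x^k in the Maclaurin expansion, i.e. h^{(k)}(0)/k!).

f: a_k = -1, 0, 2, 0, -2/3, 0, 4/45, 0, …
g: a_k = 0, -4, 0, 64/3, 0, -1024/5, 0, 16384/7, …
L₀ := L_f ⊗_s L_g (sym. prod.), ord ≤ 4.
Derive L from L₀ (diff closure).
L = (62288 + 2213376·x^2 + 73428992·x^4 + 58982400·x^6 + 3145728·x^8 - 167772160·x^10 + 268435456·x^12) + (35072·x + 2871296·x^3 + 39976960·x^5 + 52428800·x^7 + 83886080·x^9 + 268435456·x^11)·Dx + (15912 + 579328·x^2 + 18954240·x^4 + 19529728·x^6 + 9961472·x^8 - 16777216·x^10 + 134217728·x^12)·Dx^2 + (8768·x + 717824·x^3 + 9994240·x^5 + 13107200·x^7 + 20971520·x^9 + 67108864·x^11)·Dx^3 + (85 + 6496·x^2 + 149248·x^4 + 1196032·x^6 + 2293760·x^8 + 6291456·x^10 + 16777216·x^12)·Dx^4  (order 4).
h: a_k = 4, 0, -88, 0, 3752/3, 0, -870896/45, 0, …
ICs: h(0) = 4, h′(0) = 0, h′′(0) = -176, h′′′(0) = 0.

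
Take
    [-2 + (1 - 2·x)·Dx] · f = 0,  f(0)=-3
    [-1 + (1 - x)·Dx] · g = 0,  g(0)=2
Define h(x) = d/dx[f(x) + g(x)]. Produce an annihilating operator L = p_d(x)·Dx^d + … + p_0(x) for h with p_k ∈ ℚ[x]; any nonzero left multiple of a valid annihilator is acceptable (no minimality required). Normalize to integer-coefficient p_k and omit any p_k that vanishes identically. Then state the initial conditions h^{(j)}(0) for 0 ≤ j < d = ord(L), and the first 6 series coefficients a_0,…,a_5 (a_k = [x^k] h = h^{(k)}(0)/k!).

L = 12 + (-9 + 12·x)·Dx + (1 - 3·x + 2·x^2)·Dx^2  (order 2).
h: a_k = -4, -20, -66, -184, -470, -1140, …
ICs: h(0) = -4, h′(0) = -20.

f: a_k = -3, -6, -12, -24, -48, -96, …
g: a_k = 2, 2, 2, 2, 2, 2, …
Sum ⇒ L₀ = lclm(L_f,L_g) in ℚ(x)⟨Dx⟩.
h₀' ⇒ L via d/dx closure of L₀.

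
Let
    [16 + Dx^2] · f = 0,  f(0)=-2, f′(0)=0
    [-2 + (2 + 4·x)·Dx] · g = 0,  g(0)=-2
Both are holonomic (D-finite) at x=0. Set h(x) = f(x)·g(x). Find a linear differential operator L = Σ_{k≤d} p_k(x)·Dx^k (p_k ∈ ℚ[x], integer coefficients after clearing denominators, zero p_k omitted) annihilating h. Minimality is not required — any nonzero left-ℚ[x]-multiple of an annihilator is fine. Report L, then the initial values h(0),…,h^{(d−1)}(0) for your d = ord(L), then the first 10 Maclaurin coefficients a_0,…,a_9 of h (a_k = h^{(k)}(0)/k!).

f: a_k = -2, 0, 16, 0, -64/3, 0, 512/45, 0, -1024/315, 0, …
g: a_k = -2, -2, 1, -1, 5/4, -7/4, 21/8, -33/8, 429/64, -715/64, …
Sym-product of L_f,L_g gives L₀ (≤ ord 2).
L = (19 + 64·x + 64·x^2) + (-2 - 4·x)·Dx + (1 + 4·x + 4·x^2)·Dx^2  (order 2).
h: a_k = 4, 4, -34, -30, 337/6, 181/6, -5281/180, -3811/180, 199649/10080, -12543/1120, …
ICs: h(0) = 4, h′(0) = 4.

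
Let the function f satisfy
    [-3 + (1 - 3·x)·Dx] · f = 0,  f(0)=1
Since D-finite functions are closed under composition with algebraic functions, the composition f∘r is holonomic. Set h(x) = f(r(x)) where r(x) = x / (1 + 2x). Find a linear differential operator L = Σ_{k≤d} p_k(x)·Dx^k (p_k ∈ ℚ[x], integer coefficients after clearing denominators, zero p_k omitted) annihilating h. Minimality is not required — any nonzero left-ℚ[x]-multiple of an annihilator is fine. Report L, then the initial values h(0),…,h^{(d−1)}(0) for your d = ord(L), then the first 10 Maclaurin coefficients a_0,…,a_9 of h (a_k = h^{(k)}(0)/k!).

L = 3 + (-1 - x + 2·x^2)·Dx  (order 1).
h: a_k = 1, 3, 3, 3, 3, 3, 3, 3, 3, 3, …
ICs: h(0) = 1.

f: a_k = 1, 3, 9, 27, 81, 243, 729, 2187, 6561, 19683, …
f∘r: x↦r, Dx↦Dx/r' in L_f ⇒ L₀.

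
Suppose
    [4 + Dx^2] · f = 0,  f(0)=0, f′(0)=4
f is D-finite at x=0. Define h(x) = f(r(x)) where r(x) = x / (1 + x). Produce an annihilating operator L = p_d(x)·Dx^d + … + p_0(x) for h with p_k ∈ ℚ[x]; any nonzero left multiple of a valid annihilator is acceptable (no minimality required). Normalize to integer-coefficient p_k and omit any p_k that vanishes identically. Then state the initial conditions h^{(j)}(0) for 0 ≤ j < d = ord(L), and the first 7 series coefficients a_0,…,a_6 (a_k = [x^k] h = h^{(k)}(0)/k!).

L = 4 + (2 + 6·x + 6·x^2 + 2·x^3)·Dx + (1 + 4·x + 6·x^2 + 4·x^3 + x^4)·Dx^2  (order 2).
h: a_k = 0, 4, -4, 4/3, 4, -172/15, 20, …
ICs: h(0) = 0, h′(0) = 4.

f: a_k = 0, 4, 0, -8/3, 0, 8/15, 0, …
Substitute x→r, Dx→(1/r')Dx; clear ⇒ L₀.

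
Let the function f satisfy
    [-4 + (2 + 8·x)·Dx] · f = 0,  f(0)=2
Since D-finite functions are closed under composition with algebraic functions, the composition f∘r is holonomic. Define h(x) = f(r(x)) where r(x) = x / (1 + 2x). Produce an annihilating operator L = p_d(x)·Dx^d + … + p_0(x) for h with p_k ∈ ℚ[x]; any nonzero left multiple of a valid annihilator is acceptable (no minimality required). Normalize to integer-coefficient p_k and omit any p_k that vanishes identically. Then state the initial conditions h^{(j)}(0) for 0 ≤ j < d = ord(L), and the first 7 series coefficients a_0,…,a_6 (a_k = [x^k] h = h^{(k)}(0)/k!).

f: a_k = 2, 4, -4, 8, -20, 56, -168, …
Change of var in L_f (x↦r) gives L₀.
L = -2 + (1 + 8·x + 12·x^2)·Dx  (order 1).
h: a_k = 2, 4, -12, 40, -148, 600, -2616, …
ICs: h(0) = 2.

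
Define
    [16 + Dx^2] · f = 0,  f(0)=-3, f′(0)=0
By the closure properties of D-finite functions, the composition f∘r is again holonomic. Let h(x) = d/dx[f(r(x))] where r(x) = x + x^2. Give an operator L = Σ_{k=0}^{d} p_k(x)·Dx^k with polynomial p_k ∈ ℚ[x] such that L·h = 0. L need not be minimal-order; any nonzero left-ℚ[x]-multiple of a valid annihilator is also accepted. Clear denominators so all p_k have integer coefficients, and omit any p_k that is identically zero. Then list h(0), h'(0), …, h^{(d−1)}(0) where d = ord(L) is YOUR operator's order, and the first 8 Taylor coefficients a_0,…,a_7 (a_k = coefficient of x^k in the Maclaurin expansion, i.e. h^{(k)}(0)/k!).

L = (28 + 128·x + 384·x^2 + 512·x^3 + 256·x^4) + (-6 - 12·x)·Dx + (1 + 4·x + 4·x^2)·Dx^2  (order 2).
h: a_k = 0, 48, 144, -32, -640, -5248/5, -896/5, 184064/105, …
ICs: h(0) = 0, h′(0) = 48.

f: a_k = -3, 0, 24, 0, -32, 0, 256/15, 0, …
L₀ from L_f via x↦r, Dx↦r'^{-1}Dx.
h=h₀': d/dx-closure on L₀ ⇒ L.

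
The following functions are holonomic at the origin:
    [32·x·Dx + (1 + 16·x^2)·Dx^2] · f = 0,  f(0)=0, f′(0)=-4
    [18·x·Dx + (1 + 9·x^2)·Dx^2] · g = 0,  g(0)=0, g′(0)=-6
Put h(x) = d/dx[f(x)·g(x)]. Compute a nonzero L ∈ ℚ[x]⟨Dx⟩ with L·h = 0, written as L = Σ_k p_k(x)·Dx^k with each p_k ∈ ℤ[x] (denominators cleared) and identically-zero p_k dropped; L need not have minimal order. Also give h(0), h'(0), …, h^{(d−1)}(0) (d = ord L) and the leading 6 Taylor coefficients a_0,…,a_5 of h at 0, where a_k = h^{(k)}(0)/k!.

L = (-3456·x - 144000·x^3 - 1327104·x^5 + 4147200·x^7 + 71663616·x^9) + (-100 - 11532·x^2 - 259200·x^4 - 1161216·x^6 + 14515200·x^8 + 107495424·x^10)·Dx + (-200·x - 7880·x^3 - 86400·x^5 + 194112·x^7 + 8294400·x^9 + 35831808·x^11)·Dx^2 + (-1 - 50·x^2 - 769·x^4 + 110736·x^8 + 1036800·x^10 + 2985984·x^12)·Dx^3  (order 3).
h: a_k = 0, 48, 0, -800, 0, 60048/5, …
ICs: h(0) = 0, h′(0) = 48, h′′(0) = 0.

f: a_k = 0, -4, 0, 64/3, 0, -1024/5, …
g: a_k = 0, -6, 0, 18, 0, -486/5, …
L₀ := L_f ⊗_s L_g (sym. prod.), ord ≤ 4.
Differentiate: ansatz ord ≤ ord L₀ ⇒ L.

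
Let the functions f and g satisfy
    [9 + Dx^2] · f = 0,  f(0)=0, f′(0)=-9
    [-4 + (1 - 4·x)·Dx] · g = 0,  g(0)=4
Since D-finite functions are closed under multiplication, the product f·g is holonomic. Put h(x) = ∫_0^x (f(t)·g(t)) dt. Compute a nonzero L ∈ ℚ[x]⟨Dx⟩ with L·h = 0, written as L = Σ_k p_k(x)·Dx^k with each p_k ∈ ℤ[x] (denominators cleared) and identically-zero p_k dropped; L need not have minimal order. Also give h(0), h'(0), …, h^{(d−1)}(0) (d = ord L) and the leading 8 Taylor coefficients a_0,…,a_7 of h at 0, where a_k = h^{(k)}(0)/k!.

L = (-9 + 36·x)·Dx + 8·Dx^2 + (-1 + 4·x)·Dx^3  (order 3).
h: a_k = 0, 0, -18, -48, -261/2, -2088/5, -27921/20, -167526/35, …
ICs: h(0) = 0, h′(0) = 0, h′′(0) = -36.

f: a_k = 0, -9, 0, 27/2, 0, -243/40, 0, 729/560, …
g: a_k = 4, 16, 64, 256, 1024, 4096, 16384, 65536, …
Product ⇒ symmetric product L₀, ord ≤ 2.
Integrate: L := L₀·Dx.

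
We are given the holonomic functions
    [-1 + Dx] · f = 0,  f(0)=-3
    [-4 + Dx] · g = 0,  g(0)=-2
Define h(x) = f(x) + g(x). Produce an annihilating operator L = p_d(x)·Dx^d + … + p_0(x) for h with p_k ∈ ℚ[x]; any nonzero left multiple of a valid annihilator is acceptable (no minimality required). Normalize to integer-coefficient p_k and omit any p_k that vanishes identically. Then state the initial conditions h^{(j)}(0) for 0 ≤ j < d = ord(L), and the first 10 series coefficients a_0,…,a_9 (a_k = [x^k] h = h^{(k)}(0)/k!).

f: a_k = -3, -3, -3/2, -1/2, -1/8, -1/40, -1/240, -1/1680, -1/13440, -1/120960, …
g: a_k = -2, -8, -16, -64/3, -64/3, -256/15, -512/45, -2048/315, -1024/315, -4096/2835, …
f+g: L₀ = lclm(L_f,L_g), ord ≤ 1+1.
L = 4 - 5·Dx + Dx^2  (order 2).
h: a_k = -5, -11, -35/2, -131/6, -515/24, -2051/120, -1639/144, -32771/5040, -3745/1152, -524291/362880, …
ICs: h(0) = -5, h′(0) = -11.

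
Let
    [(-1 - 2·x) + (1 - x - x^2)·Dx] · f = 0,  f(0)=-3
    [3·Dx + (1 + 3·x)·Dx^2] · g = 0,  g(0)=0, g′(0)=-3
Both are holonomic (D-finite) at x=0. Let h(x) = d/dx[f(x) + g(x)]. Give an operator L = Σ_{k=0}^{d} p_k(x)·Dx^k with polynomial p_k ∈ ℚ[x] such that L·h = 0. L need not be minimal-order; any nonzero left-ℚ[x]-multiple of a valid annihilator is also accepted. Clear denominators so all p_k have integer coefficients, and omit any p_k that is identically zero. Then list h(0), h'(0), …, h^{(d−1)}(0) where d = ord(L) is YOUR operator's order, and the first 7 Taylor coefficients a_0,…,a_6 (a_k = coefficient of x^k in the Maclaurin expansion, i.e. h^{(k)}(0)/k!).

L = (126 + 342·x + 468·x^2 + 180·x^3 + 108·x^4) + (156·x + 576·x^2 + 672·x^3 + 378·x^4 + 180·x^5)·Dx + (-7 - 35·x - 29·x^2 + 63·x^3 + 99·x^4 + 93·x^5 + 36·x^6)·Dx^2  (order 2).
h: a_k = -6, -3, -54, 21, -363, 495, -2628, …
ICs: h(0) = -6, h′(0) = -3.

f: a_k = -3, -3, -6, -9, -15, -24, -39, …
g: a_k = 0, -3, 9/2, -9, 81/4, -243/5, 243/2, …
Weyl lclm of L_f,L_g ⇒ L₀ (ord ≤ 3).
h=h₀': d/dx-closure on L₀ ⇒ L.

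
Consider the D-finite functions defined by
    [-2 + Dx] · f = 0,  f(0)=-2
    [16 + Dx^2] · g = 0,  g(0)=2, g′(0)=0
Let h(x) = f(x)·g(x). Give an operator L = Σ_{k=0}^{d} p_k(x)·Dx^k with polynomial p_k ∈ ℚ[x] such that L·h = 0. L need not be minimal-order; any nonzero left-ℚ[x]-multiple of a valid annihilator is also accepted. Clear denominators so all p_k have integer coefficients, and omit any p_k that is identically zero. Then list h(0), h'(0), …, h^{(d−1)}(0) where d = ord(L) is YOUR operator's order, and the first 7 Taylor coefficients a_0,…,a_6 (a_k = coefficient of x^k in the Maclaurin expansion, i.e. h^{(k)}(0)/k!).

L = 20 - 4·Dx + Dx^2  (order 2).
h: a_k = -4, -8, 24, 176/3, 56/3, -656/15, -208/5, …
ICs: h(0) = -4, h′(0) = -8.

f: a_k = -2, -4, -4, -8/3, -4/3, -8/15, -8/45, …
g: a_k = 2, 0, -16, 0, 64/3, 0, -512/45, …
Sym-product of L_f,L_g gives L₀ (≤ ord 2).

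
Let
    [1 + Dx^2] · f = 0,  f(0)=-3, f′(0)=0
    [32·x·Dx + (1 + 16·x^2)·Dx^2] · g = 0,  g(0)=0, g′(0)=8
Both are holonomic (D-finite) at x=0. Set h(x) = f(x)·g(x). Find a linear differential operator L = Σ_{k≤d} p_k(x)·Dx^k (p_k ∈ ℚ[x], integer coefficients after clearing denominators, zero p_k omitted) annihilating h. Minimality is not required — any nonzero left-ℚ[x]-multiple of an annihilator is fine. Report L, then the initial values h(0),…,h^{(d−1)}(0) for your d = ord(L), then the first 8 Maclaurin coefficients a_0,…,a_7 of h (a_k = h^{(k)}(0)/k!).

L = (1105 + 51776·x^2 + 22016·x^4 + 16384·x^6 + 65536·x^8) + (2112·x + 35840·x^3 + 49152·x^5 + 262144·x^7)·Dx + (1122 + 52352·x^2 + 27648·x^4 + 32768·x^6 + 131072·x^8)·Dx^2 + (2112·x + 35840·x^3 + 49152·x^5 + 262144·x^7)·Dx^3 + (17 + 576·x^2 + 5632·x^4 + 16384·x^6 + 65536·x^8)·Dx^4  (order 4).
h: a_k = 0, -24, 0, 140, 0, -6469/5, 0, 3079271/210, …
ICs: h(0) = 0, h′(0) = -24, h′′(0) = 0, h′′′(0) = 840.

f: a_k = -3, 0, 3/2, 0, -1/8, 0, 1/240, 0, …
g: a_k = 0, 8, 0, -128/3, 0, 2048/5, 0, -32768/7, …
Product ⇒ symmetric product L₀, ord ≤ 4.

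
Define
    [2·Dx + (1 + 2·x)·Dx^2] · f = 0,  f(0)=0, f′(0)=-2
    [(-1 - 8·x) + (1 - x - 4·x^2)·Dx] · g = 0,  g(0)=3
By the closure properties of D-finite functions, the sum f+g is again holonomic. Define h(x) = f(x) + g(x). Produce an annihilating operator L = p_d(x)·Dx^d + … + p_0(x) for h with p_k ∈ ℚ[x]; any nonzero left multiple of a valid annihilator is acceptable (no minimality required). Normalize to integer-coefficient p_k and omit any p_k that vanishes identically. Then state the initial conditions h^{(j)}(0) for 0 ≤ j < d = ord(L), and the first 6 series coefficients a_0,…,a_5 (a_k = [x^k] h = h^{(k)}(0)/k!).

L = (-94 - 644·x - 1664·x^2 - 1920·x^3 - 1536·x^4)·Dx + (-23 - 324·x - 1448·x^2 - 3072·x^3 - 3904·x^4 - 2560·x^5)·Dx^2 + (6 + 35·x + 53·x^2 - 98·x^3 - 528·x^4 - 864·x^5 - 512·x^6)·Dx^3  (order 3).
h: a_k = 3, 1, 17, 73/3, 91, 943/5, …
ICs: h(0) = 3, h′(0) = 1, h′′(0) = 34.

f: a_k = 0, -2, 2, -8/3, 4, -32/5, …
g: a_k = 3, 3, 15, 27, 87, 195, …
f+g: L₀ = lclm(L_f,L_g), ord ≤ 2+1.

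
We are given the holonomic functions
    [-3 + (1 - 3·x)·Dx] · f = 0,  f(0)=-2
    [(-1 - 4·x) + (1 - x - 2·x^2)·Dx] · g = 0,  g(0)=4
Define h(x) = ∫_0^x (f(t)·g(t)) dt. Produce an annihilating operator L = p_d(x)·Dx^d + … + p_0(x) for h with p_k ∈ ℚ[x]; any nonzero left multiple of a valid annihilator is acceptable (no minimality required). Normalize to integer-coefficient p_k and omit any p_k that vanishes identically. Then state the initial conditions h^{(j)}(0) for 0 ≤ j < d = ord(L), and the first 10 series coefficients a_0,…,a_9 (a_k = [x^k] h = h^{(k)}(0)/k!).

f: a_k = -2, -6, -18, -54, -162, -486, -1458, -4374, -13122, -39366, …
g: a_k = 4, 4, 12, 20, 44, 84, 172, 340, 684, 1364, …
h₀=f·g: eliminate ⇒ L₀, order ≤ 1·1.
Integrate: L := L₀·Dx.
L = (-4 + 2·x + 18·x^2)·Dx + (1 - 4·x + x^2 + 6·x^3)·Dx^2  (order 2).
h: a_k = 0, -8, -16, -40, -100, -1288/5, -672, -12440/7, -4750, -38456/3, …
ICs: h(0) = 0, h′(0) = -8.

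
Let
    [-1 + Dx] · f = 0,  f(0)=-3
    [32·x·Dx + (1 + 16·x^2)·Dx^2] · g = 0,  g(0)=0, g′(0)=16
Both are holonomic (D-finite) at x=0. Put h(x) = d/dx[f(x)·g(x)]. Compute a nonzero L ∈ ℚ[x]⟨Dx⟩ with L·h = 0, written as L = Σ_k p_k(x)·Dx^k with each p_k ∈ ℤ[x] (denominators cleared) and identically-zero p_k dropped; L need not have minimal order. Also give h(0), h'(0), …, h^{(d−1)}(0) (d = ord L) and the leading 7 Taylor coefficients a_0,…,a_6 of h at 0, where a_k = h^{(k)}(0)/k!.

L = (-31 - 64·x + 1568·x^2 - 1024·x^3 + 256·x^4) + (30 + 96·x - 1600·x^2 + 1536·x^3 - 512·x^4)·Dx + (1 - 32·x + 32·x^2 - 512·x^3 + 256·x^4)·Dx^2  (order 2).
h: a_k = -48, -96, 696, 992, -11658, -14492, 940403/5, …
ICs: h(0) = -48, h′(0) = -96.

f: a_k = -3, -3, -3/2, -1/2, -1/8, -1/40, -1/240, …
g: a_k = 0, 16, 0, -256/3, 0, 4096/5, 0, …
f·g: L₀ = L_f ⊗_s L_g, ord ≤ 1·2.
h=h₀': d/dx-closure on L₀ ⇒ L.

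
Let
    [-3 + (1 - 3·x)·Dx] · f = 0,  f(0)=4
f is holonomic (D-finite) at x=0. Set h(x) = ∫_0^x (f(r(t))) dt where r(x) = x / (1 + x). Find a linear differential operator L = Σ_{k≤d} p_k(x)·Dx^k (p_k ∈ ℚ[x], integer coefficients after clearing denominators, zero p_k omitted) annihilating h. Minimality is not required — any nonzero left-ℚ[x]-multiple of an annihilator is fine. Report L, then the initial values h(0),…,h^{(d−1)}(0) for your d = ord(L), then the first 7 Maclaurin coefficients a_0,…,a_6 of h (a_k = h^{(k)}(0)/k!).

L = 3·Dx + (-1 + x + 2·x^2)·Dx^2  (order 2).
h: a_k = 0, 4, 6, 8, 12, 96/5, 32, …
ICs: h(0) = 0, h′(0) = 4.

f: a_k = 4, 12, 36, 108, 324, 972, 2916, …
Substitute x→r, Dx→(1/r')Dx; clear ⇒ L₀.
Integrate: L := L₀·Dx.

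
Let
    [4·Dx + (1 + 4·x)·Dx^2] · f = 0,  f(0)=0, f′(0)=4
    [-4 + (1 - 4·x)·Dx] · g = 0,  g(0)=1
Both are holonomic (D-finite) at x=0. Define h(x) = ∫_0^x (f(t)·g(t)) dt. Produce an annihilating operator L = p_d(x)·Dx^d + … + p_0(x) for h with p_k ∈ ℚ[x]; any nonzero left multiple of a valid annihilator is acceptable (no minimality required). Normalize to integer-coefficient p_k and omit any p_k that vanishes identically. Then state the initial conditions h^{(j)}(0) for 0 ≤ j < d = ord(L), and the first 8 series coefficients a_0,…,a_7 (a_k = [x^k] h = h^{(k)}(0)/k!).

f: a_k = 0, 4, -8, 64/3, -64, 1024/5, -2048/3, 16384/7, …
g: a_k = 1, 4, 16, 64, 256, 1024, 4096, 16384, …
L₀ := L_f ⊗_s L_g (sym. prod.), ord ≤ 2.
∫: right-multiply L₀ by Dx.
L = 16·Dx + (4 + 48·x)·Dx^2 + (-1 + 16·x^2)·Dx^3  (order 3).
h: a_k = 0, 0, 2, 8/3, 40/3, 448/15, 6016/45, 37888/105, …
ICs: h(0) = 0, h′(0) = 0, h′′(0) = 4.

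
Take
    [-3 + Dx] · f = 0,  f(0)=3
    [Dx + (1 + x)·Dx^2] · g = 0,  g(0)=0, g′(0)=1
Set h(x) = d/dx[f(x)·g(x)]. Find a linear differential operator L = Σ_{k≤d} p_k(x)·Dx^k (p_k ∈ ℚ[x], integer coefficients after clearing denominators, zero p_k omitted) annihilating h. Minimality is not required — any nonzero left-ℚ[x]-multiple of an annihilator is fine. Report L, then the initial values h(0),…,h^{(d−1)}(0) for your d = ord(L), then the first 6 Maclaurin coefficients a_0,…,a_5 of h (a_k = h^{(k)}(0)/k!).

f: a_k = 3, 9, 27/2, 27/2, 81/8, 243/40, …
g: a_k = 0, 1, -1/2, 1/3, -1/4, 1/5, …
L₀ := L_f ⊗_s L_g (sym. prod.), ord ≤ 2.
h₀' ⇒ L via d/dx closure of L₀.
L = (15 + 36·x + 27·x^2) + (-11 - 27·x - 18·x^2)·Dx + (2 + 5·x + 3·x^2)·Dx^2  (order 2).
h: a_k = 3, 15, 30, 36, 249/8, 165/8, …
ICs: h(0) = 3, h′(0) = 15.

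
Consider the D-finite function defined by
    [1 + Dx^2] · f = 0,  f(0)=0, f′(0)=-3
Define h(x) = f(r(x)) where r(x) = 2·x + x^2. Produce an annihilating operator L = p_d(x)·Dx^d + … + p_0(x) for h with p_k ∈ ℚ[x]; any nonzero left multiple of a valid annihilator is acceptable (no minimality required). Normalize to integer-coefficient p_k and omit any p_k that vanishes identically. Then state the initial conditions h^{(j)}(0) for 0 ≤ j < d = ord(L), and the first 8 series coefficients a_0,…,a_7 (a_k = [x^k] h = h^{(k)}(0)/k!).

f: a_k = 0, -3, 0, 1/2, 0, -1/40, 0, 1/1680, …
h₀=f(r): pull back L_f along r ⇒ L₀.
L = (4 + 12·x + 12·x^2 + 4·x^3) - Dx + (1 + x)·Dx^2  (order 2).
h: a_k = 0, -6, -3, 4, 6, 11/5, -3/2, -202/105, …
ICs: h(0) = 0, h′(0) = -6.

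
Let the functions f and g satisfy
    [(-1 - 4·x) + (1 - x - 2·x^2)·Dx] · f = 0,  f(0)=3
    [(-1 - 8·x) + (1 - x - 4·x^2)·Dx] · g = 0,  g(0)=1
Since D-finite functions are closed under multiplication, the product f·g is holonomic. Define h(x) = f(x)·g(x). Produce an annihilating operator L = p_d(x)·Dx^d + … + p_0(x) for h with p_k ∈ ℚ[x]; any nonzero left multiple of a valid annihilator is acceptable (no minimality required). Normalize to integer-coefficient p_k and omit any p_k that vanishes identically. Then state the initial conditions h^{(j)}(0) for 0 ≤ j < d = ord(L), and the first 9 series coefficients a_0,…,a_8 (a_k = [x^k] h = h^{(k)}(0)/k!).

f: a_k = 3, 3, 9, 15, 33, 63, 129, 255, 513, …
g: a_k = 1, 1, 5, 9, 29, 65, 181, 441, 1165, …
Product ⇒ symmetric product L₀, ord ≤ 1.
L = (-2 - 10·x + 18·x^2 + 32·x^3) + (1 - 2·x - 5·x^2 + 6·x^3 + 8·x^4)·Dx  (order 1).
h: a_k = 3, 6, 27, 66, 207, 534, 1491, 3882, 10359, …
ICs: h(0) = 3.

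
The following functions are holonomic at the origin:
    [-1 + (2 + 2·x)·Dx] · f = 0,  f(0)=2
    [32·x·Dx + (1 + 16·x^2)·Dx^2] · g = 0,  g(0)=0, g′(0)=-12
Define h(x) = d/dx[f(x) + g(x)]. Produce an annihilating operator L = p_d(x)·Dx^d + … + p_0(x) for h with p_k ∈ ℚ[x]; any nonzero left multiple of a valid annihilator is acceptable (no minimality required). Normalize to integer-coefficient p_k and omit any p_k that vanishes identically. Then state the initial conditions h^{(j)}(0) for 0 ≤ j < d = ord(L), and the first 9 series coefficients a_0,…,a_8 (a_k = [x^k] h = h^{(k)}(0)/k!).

L = (-64 - 160·x + 3072·x^2 + 1536·x^3) + (-131 - 256·x + 5920·x^2 + 12288·x^3 + 5376·x^4)·Dx + (-2 + 126·x + 192·x^2 + 2112·x^3 + 3584·x^4 + 1536·x^5)·Dx^2  (order 2).
h: a_k = -11, -1/2, 1539/8, -5/16, -393181/128, -63/256, 50331879/1024, -429/2048, -25769797341/32768, …
ICs: h(0) = -11, h′(0) = -1/2.

f: a_k = 2, 1, -1/4, 1/8, -5/64, 7/128, -21/512, 33/1024, -429/16384, …
g: a_k = 0, -12, 0, 64, 0, -3072/5, 0, 49152/7, 0, …
Sum ⇒ L₀ = lclm(L_f,L_g) in ℚ(x)⟨Dx⟩.
h₀' ⇒ L via d/dx closure of L₀.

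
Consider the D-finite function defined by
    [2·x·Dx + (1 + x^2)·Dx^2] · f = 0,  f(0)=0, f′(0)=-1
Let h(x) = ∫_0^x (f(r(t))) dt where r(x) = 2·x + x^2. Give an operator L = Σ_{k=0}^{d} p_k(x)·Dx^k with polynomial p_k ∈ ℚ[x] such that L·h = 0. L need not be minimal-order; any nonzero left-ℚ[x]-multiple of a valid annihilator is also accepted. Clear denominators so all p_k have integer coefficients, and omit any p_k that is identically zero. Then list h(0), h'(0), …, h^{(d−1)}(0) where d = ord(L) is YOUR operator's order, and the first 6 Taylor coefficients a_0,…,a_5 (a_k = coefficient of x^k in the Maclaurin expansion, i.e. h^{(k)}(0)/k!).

f: a_k = 0, -1, 0, 1/3, 0, -1/5, …
Change of var in L_f (x↦r) gives L₀.
h=∫₀ˣh₀: take L = L₀·Dx.
L = (-1 + 8·x + 16·x^2 + 12·x^3 + 3·x^4)·Dx^2 + (1 + x + 4·x^2 + 8·x^3 + 5·x^4 + x^5)·Dx^3  (order 3).
h: a_k = 0, 0, -1, -1/3, 2/3, 4/5, …
ICs: h(0) = 0, h′(0) = 0, h′′(0) = -2.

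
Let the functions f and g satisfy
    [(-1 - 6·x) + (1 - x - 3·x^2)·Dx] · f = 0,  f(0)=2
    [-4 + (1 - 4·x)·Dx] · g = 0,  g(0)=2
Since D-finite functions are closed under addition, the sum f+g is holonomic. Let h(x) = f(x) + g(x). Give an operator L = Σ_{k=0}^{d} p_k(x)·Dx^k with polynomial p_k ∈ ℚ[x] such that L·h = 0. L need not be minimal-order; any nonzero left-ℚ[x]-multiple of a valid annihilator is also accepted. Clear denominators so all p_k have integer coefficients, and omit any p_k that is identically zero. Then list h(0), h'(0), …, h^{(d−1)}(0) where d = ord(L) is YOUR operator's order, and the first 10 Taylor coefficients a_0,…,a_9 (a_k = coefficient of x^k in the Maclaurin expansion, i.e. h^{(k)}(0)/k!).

f: a_k = 2, 2, 8, 14, 38, 80, 194, 434, 1016, 2318, …
g: a_k = 2, 8, 32, 128, 512, 2048, 8192, 32768, 131072, 524288, …
Weyl lclm of L_f,L_g ⇒ L₀ (ord ≤ 2).
L = (-72·x + 72·x^2 - 96·x^3) + (8 - 6·x - 66·x^2 + 112·x^3 - 192·x^4)·Dx + (-1 + 7·x - 15·x^2 + 10·x^3 + 20·x^4 - 48·x^5)·Dx^2  (order 2).
h: a_k = 4, 10, 40, 142, 550, 2128, 8386, 33202, 132088, 526606, …
ICs: h(0) = 4, h′(0) = 10.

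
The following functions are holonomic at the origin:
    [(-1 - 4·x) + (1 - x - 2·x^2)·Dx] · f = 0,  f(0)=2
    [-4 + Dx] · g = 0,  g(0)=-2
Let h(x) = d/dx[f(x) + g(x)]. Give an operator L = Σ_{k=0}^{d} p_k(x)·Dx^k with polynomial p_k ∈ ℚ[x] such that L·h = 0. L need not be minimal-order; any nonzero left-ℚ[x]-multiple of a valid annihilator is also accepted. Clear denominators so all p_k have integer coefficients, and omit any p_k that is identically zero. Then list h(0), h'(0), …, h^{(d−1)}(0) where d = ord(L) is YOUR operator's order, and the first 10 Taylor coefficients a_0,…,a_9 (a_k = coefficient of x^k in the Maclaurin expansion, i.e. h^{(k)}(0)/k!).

L = (12 + 240·x + 288·x^2 + 768·x^3 + 384·x^4) + (-7 - 56·x - 160·x^2 - 160·x^3 + 160·x^4 + 128·x^5)·Dx + (1 - x + 22·x^2 - 8·x^3 - 64·x^4 - 32·x^5)·Dx^2  (order 2).
h: a_k = -6, -20, -34, 8/3, 374/3, 6716/15, 51502/45, 853648/315, 1929374/315, 38709716/2835, …
ICs: h(0) = -6, h′(0) = -20.

f: a_k = 2, 2, 6, 10, 22, 42, 86, 170, 342, 682, …
g: a_k = -2, -8, -16, -64/3, -64/3, -256/15, -512/45, -2048/315, -1024/315, -4096/2835, …
Sum ⇒ L₀ = lclm(L_f,L_g) in ℚ(x)⟨Dx⟩.
h=h₀': d/dx-closure on L₀ ⇒ L.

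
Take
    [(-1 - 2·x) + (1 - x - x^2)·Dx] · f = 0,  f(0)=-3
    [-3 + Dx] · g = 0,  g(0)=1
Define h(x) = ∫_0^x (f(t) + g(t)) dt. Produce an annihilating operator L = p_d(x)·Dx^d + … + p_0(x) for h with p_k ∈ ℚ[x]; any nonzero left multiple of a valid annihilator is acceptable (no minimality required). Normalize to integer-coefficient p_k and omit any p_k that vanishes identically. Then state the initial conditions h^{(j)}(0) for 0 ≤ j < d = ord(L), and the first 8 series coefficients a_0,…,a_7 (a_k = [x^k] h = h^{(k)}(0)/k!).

L = (-3 - 9·x - 45·x^2 - 18·x^3)·Dx + (-5 + 24·x + 15·x^2 - 18·x^3 - 9·x^4)·Dx^2 + (2 - 7·x + 8·x^3 + 3·x^4)·Dx^3  (order 3).
h: a_k = 0, -2, 0, -1/2, -9/8, -93/40, -293/80, -3039/560, …
ICs: h(0) = 0, h′(0) = -2, h′′(0) = 0.

f: a_k = -3, -3, -6, -9, -15, -24, -39, -63, …
g: a_k = 1, 3, 9/2, 9/2, 27/8, 81/40, 81/80, 243/560, …
Sum ⇒ L₀ = lclm(L_f,L_g) in ℚ(x)⟨Dx⟩.
∫: right-multiply L₀ by Dx.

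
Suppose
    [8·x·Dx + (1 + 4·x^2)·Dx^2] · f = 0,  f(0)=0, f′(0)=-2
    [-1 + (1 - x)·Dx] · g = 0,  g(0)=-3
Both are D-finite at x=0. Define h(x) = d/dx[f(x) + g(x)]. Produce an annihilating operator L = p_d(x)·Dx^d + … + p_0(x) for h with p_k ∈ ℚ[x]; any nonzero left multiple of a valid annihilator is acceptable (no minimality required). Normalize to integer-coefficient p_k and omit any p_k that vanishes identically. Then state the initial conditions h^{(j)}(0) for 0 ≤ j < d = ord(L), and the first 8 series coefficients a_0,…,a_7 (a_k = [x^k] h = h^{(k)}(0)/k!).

f: a_k = 0, -2, 0, 8/3, 0, -32/5, 0, 128/7, …
g: a_k = -3, -3, -3, -3, -3, -3, -3, -3, …
Weyl lclm of L_f,L_g ⇒ L₀ (ord ≤ 3).
h₀' ⇒ L via d/dx closure of L₀.
L = (8 - 32·x - 96·x^2) + (-7 + 8·x + 20·x^2 - 96·x^3)·Dx + (1 + 3·x + 12·x^3 - 16·x^4)·Dx^2  (order 2).
h: a_k = -5, -6, -1, -12, -47, -18, 107, -24, …
ICs: h(0) = -5, h′(0) = -6.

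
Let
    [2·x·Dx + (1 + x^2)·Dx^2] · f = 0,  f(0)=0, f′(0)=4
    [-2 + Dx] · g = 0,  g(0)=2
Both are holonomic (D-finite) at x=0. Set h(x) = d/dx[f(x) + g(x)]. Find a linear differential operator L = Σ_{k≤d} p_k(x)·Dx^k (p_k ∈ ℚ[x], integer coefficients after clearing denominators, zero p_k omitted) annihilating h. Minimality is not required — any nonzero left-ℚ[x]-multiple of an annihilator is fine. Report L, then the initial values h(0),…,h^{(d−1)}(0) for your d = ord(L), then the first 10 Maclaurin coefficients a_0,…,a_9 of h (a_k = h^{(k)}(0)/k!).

f: a_k = 0, 4, 0, -4/3, 0, 4/5, 0, -4/7, 0, 4/9, …
g: a_k = 2, 4, 4, 8/3, 4/3, 8/15, 8/45, 16/315, 4/315, 8/2835, …
f+g: L₀ = lclm(L_f,L_g), ord ≤ 2+1.
Derive L from L₀ (diff closure).
L = (2 - 4·x - 6·x^2 - 4·x^3) + (-3 - x^2 - 2·x^4)·Dx + (1 + x + 2·x^2 + x^3 + x^4)·Dx^2  (order 2).
h: a_k = 8, 8, 4, 16/3, 20/3, 16/15, -164/45, 32/315, 1268/315, 16/2835, …
ICs: h(0) = 8, h′(0) = 8.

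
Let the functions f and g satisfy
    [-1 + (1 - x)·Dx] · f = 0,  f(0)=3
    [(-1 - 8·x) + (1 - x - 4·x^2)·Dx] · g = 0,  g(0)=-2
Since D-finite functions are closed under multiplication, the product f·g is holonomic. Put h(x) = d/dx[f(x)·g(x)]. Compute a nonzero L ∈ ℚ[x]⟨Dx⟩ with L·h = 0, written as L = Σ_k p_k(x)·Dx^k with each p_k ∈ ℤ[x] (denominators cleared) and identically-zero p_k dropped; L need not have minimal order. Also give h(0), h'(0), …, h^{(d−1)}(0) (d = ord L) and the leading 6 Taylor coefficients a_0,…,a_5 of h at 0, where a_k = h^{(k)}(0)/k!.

L = (7 + 6·x + 3·x^2 - 96·x^3 + 96·x^4) + (-1 - x + 15·x^2 - 7·x^3 - 30·x^4 + 24·x^5)·Dx  (order 1).
h: a_k = -12, -84, -288, -1080, -3300, -10476, …
ICs: h(0) = -12.

f: a_k = 3, 3, 3, 3, 3, 3, …
g: a_k = -2, -2, -10, -18, -58, -130, …
L₀ := L_f ⊗_s L_g (sym. prod.), ord ≤ 1.
h₀' ⇒ L via d/dx closure of L₀.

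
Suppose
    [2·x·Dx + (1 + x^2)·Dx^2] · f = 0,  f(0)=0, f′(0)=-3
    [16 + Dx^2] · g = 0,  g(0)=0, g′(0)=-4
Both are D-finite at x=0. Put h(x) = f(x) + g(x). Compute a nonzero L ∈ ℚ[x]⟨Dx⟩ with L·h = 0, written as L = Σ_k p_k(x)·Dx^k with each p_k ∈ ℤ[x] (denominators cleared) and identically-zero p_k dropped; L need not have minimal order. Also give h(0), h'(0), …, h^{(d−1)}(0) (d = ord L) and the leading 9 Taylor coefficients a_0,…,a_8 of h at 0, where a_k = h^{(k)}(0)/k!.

L = (64·x + 704·x^3 + 256·x^5)·Dx + (112 + 416·x^2 + 432·x^4 + 128·x^6)·Dx^2 + (4·x + 44·x^3 + 16·x^5)·Dx^3 + (7 + 26·x^2 + 27·x^4 + 8·x^6)·Dx^4  (order 4).
h: a_k = 0, -7, 0, 35/3, 0, -137/15, 0, 1159/315, 0, …
ICs: h(0) = 0, h′(0) = -7, h′′(0) = 0, h′′′(0) = 70.

f: a_k = 0, -3, 0, 1, 0, -3/5, 0, 3/7, 0, …
g: a_k = 0, -4, 0, 32/3, 0, -128/15, 0, 1024/315, 0, …
Sum ⇒ L₀ = lclm(L_f,L_g) in ℚ(x)⟨Dx⟩.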